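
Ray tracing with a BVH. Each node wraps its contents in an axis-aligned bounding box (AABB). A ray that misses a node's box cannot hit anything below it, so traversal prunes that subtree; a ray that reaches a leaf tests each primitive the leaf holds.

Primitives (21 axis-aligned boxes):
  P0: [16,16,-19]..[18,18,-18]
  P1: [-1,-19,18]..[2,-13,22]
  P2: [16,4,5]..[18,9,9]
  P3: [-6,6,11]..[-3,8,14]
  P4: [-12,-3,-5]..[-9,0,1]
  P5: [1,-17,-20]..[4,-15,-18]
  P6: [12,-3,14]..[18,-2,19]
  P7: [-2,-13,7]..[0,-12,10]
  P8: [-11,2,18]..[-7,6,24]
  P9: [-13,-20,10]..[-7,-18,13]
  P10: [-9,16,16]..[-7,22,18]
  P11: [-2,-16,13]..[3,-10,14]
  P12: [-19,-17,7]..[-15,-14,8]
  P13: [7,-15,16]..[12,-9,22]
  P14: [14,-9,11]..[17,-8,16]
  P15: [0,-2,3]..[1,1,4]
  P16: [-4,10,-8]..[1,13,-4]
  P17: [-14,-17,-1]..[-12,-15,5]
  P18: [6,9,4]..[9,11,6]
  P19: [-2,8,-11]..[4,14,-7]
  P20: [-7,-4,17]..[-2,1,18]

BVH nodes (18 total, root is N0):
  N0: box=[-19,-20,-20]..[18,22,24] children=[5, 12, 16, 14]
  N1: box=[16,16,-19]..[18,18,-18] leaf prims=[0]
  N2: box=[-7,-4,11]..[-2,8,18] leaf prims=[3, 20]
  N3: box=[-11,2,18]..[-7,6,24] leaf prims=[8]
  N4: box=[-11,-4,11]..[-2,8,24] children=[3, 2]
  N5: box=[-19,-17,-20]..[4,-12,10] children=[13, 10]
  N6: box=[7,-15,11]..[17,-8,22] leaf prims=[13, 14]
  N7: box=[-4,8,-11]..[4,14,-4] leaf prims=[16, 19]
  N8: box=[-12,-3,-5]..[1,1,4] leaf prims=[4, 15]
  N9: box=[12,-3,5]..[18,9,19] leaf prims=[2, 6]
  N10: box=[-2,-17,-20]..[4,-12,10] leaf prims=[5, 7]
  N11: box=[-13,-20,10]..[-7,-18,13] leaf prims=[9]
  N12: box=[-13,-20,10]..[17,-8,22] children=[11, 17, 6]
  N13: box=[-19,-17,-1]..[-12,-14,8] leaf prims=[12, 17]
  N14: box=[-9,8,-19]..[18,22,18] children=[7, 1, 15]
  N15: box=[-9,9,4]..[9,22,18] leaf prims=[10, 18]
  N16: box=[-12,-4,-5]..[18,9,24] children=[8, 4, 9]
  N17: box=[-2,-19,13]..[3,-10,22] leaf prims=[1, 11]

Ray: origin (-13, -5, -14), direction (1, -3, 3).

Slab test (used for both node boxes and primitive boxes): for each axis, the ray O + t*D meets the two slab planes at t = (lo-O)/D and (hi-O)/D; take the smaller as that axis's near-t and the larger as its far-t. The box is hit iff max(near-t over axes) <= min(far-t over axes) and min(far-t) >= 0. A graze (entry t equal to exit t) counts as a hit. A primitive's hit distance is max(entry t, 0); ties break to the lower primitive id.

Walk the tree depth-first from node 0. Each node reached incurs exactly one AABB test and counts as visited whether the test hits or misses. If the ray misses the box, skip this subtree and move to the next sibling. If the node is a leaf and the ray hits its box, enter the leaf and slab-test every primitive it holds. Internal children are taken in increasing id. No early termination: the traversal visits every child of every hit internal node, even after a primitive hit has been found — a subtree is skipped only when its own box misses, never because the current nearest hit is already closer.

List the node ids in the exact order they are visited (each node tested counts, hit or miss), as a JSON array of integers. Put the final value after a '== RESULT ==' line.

Traverse from the root:
N0 x:[-6,31] y:[-9,5] z:[-2,38/3] -> hit [-2,5], descend [5, 12, 14, 16]
  N5 x:[-6,17] y:[7/3,4] z:[-2,8] -> hit [7/3,4], descend [10, 13]
    N10 x:[11,17] y:[7/3,4] z:[-2,8] -> miss, prune
    N13 x:[-6,1] y:[3,4] z:[13/3,22/3] -> miss, prune
  N12 x:[0,30] y:[1,5] z:[8,12] -> miss, prune
  N14 x:[4,31] y:[-9,-13/3] z:[-5/3,32/3] -> miss, prune
  N16 x:[1,31] y:[-14/3,-1/3] z:[3,38/3] -> miss, prune

Summary -> nodes [0, 5, 10, 13, 12, 14, 16]; box-tests=7; leaf-entries=0; first=miss

== RESULT ==
[0, 5, 10, 13, 12, 14, 16]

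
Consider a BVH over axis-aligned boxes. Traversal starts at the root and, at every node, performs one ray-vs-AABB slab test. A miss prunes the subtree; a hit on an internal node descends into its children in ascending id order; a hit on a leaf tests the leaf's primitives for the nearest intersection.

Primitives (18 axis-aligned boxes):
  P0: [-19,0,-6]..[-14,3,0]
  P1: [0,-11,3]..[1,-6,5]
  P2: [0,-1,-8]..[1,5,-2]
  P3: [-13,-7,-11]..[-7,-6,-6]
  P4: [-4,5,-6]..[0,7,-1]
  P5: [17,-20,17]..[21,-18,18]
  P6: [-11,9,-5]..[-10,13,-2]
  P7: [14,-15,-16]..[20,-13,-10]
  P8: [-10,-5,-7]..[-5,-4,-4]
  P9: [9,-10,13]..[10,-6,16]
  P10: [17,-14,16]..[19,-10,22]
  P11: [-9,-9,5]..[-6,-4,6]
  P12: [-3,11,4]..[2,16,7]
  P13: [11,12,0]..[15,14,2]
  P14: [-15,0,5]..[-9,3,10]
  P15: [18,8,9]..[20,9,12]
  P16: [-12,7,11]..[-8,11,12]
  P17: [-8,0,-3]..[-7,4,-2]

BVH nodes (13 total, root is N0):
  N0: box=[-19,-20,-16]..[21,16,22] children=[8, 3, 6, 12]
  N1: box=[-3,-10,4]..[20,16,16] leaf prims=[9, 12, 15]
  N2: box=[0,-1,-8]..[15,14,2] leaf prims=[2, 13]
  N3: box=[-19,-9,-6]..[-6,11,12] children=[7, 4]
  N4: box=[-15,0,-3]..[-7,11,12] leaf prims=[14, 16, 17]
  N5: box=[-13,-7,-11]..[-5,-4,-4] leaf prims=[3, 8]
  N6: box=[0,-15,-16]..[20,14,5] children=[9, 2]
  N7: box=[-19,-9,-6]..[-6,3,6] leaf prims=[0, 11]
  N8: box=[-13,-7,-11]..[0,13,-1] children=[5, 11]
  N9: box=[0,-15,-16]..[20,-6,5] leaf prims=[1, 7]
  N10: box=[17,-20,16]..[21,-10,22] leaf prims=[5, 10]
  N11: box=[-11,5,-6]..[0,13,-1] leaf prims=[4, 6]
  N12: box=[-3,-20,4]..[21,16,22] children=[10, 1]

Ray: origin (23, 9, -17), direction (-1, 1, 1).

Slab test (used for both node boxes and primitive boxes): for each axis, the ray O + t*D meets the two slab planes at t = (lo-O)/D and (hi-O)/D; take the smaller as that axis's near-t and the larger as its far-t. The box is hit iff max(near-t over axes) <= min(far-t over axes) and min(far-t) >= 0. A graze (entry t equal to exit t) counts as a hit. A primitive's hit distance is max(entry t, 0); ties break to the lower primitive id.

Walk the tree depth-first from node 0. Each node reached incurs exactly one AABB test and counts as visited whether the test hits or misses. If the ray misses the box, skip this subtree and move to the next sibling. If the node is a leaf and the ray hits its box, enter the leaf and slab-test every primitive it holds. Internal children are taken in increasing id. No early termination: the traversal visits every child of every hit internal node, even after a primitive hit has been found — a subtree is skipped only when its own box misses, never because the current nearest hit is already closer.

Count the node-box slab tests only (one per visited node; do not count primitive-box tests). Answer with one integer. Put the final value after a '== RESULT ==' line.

Traverse from the root:
N0 x:[2,42] y:[-29,7] z:[1,39] -> hit [2,7], descend [3, 6, 8, 12]
  N3 x:[29,42] y:[-18,2] z:[11,29] -> miss, prune
  N6 x:[3,23] y:[-24,5] z:[1,22] -> hit [3,5], descend [2, 9]
    N2 x:[8,23] y:[-10,5] z:[9,19] -> miss, prune
    N9 x:[3,23] y:[-24,-15] z:[1,22] -> miss, prune
  N8 x:[23,36] y:[-16,4] z:[6,16] -> miss, prune
  N12 x:[2,26] y:[-29,7] z:[21,39] -> miss, prune

order=[0, 3, 6, 2, 9, 8, 12]  |boxes|=7  |leaves|=0  hit=miss

== RESULT ==
7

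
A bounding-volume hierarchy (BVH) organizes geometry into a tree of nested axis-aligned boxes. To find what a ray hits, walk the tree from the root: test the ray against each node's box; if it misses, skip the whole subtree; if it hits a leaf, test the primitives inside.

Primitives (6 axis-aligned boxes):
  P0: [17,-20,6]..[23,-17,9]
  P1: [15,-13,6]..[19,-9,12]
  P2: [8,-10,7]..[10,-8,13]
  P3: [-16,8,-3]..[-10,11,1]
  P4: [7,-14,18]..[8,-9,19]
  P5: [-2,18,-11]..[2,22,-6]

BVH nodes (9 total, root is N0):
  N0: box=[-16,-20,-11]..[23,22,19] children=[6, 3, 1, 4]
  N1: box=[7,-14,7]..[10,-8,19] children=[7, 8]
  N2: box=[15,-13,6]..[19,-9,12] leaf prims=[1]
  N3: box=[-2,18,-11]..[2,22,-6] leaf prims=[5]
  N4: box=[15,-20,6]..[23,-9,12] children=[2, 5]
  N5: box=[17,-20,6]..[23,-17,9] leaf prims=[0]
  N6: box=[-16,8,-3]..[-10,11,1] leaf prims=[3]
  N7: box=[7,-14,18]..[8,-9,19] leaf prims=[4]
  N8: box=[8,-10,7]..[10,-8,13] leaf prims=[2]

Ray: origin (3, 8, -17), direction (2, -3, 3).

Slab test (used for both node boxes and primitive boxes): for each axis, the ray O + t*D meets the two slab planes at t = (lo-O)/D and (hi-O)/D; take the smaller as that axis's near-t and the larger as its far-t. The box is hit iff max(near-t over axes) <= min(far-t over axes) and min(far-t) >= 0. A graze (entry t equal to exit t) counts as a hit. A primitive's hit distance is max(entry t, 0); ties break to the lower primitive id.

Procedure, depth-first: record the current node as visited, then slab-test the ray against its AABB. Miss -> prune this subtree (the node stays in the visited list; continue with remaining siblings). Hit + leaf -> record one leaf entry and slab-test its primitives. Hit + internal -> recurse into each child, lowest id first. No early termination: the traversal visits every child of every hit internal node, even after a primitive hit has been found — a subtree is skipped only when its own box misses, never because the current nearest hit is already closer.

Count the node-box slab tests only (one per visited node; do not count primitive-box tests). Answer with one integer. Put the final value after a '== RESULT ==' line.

Walk:
N0 x:[-19/2,10] y:[-14/3,28/3] z:[2,12] -> hit [2,28/3], descend [1, 3, 4, 6]
  N1 x:[2,7/2] y:[16/3,22/3] z:[8,12] -> miss, prune
  N3 x:[-5/2,-1/2] y:[-14/3,-10/3] z:[2,11/3] -> miss, prune
  N4 x:[6,10] y:[17/3,28/3] z:[23/3,29/3] -> hit [23/3,28/3], descend [2, 5]
    N2 x:[6,8] y:[17/3,7] z:[23/3,29/3] -> miss, prune
    N5 x:[7,10] y:[25/3,28/3] z:[23/3,26/3] -> hit [25/3,26/3] leaf, test {P0@t=25/3}
  N6 x:[-19/2,-13/2] y:[-1,0] z:[14/3,6] -> miss, prune

Summary -> nodes [0, 1, 3, 4, 2, 5, 6]; box-tests=7; leaf-entries=1; first=P0

== RESULT ==
7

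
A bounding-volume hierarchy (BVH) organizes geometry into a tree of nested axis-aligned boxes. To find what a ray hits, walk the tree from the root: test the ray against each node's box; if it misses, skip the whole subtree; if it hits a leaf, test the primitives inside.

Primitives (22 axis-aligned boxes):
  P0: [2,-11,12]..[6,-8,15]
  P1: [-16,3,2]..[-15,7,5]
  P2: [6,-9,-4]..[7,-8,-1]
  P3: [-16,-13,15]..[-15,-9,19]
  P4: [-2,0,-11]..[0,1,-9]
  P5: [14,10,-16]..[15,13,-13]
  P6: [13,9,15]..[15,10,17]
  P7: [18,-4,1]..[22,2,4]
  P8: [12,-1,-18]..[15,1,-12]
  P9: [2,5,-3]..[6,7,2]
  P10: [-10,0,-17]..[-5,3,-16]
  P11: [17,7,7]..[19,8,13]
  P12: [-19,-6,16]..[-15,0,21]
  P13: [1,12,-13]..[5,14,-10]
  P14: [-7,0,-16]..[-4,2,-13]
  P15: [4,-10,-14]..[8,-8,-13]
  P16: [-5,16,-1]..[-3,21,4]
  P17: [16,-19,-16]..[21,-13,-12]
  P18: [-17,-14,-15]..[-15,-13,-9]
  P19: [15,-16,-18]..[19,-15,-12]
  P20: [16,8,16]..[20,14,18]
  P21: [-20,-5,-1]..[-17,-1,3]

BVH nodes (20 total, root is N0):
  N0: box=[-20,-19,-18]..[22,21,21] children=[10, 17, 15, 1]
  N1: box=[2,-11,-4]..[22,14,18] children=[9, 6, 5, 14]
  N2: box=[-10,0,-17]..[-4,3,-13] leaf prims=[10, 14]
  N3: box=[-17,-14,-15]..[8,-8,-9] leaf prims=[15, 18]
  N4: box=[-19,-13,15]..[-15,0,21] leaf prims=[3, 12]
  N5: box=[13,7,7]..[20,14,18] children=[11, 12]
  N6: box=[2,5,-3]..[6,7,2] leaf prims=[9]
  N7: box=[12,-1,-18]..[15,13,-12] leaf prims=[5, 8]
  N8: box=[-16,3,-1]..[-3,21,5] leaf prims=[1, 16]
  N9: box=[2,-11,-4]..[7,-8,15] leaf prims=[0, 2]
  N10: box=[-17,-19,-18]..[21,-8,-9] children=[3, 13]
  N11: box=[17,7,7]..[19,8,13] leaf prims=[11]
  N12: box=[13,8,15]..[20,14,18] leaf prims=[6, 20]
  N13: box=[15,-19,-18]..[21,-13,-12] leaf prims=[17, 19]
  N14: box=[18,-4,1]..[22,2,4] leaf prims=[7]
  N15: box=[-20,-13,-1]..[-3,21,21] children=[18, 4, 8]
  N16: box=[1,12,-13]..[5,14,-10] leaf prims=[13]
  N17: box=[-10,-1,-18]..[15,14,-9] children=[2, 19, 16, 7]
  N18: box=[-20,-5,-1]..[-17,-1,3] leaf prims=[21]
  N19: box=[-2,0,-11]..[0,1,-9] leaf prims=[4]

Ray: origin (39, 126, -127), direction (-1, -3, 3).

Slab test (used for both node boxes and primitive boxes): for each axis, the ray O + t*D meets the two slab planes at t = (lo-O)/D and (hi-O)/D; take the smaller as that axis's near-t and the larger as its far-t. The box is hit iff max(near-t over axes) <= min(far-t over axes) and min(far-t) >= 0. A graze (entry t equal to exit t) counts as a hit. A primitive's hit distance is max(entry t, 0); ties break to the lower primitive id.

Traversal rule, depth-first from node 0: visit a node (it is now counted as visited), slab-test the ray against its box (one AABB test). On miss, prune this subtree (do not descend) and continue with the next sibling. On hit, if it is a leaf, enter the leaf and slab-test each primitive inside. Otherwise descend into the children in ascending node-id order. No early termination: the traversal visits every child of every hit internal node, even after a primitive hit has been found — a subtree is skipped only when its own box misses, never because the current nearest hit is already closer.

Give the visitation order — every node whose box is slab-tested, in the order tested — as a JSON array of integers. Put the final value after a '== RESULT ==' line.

Traverse from the root:
N0 x:[17,59] y:[35,145/3] z:[109/3,148/3] -> hit [109/3,145/3], descend [1, 10, 15, 17]
  N1 x:[17,37] y:[112/3,137/3] z:[41,145/3] -> miss, prune
  N10 x:[18,56] y:[134/3,145/3] z:[109/3,118/3] -> miss, prune
  N15 x:[42,59] y:[35,139/3] z:[42,148/3] -> hit [42,139/3], descend [4, 8, 18]
    N4 x:[54,58] y:[42,139/3] z:[142/3,148/3] -> miss, prune
    N8 x:[42,55] y:[35,41] z:[42,44] -> miss, prune
    N18 x:[56,59] y:[127/3,131/3] z:[42,130/3] -> miss, prune
  N17 x:[24,49] y:[112/3,127/3] z:[109/3,118/3] -> hit [112/3,118/3], descend [2, 7, 16, 19]
    N2 x:[43,49] y:[41,42] z:[110/3,38] -> miss, prune
    N7 x:[24,27] y:[113/3,127/3] z:[109/3,115/3] -> miss, prune
    N16 x:[34,38] y:[112/3,38] z:[38,39] -> hit [38,38] leaf, test {P13@t=38}
    N19 x:[39,41] y:[125/3,42] z:[116/3,118/3] -> miss, prune

Visited [0, 1, 10, 15, 4, 8, 18, 17, 2, 7, 16, 19]. Tests: 12 box, 1 leaf. Nearest: P13.

== RESULT ==
[0, 1, 10, 15, 4, 8, 18, 17, 2, 7, 16, 19]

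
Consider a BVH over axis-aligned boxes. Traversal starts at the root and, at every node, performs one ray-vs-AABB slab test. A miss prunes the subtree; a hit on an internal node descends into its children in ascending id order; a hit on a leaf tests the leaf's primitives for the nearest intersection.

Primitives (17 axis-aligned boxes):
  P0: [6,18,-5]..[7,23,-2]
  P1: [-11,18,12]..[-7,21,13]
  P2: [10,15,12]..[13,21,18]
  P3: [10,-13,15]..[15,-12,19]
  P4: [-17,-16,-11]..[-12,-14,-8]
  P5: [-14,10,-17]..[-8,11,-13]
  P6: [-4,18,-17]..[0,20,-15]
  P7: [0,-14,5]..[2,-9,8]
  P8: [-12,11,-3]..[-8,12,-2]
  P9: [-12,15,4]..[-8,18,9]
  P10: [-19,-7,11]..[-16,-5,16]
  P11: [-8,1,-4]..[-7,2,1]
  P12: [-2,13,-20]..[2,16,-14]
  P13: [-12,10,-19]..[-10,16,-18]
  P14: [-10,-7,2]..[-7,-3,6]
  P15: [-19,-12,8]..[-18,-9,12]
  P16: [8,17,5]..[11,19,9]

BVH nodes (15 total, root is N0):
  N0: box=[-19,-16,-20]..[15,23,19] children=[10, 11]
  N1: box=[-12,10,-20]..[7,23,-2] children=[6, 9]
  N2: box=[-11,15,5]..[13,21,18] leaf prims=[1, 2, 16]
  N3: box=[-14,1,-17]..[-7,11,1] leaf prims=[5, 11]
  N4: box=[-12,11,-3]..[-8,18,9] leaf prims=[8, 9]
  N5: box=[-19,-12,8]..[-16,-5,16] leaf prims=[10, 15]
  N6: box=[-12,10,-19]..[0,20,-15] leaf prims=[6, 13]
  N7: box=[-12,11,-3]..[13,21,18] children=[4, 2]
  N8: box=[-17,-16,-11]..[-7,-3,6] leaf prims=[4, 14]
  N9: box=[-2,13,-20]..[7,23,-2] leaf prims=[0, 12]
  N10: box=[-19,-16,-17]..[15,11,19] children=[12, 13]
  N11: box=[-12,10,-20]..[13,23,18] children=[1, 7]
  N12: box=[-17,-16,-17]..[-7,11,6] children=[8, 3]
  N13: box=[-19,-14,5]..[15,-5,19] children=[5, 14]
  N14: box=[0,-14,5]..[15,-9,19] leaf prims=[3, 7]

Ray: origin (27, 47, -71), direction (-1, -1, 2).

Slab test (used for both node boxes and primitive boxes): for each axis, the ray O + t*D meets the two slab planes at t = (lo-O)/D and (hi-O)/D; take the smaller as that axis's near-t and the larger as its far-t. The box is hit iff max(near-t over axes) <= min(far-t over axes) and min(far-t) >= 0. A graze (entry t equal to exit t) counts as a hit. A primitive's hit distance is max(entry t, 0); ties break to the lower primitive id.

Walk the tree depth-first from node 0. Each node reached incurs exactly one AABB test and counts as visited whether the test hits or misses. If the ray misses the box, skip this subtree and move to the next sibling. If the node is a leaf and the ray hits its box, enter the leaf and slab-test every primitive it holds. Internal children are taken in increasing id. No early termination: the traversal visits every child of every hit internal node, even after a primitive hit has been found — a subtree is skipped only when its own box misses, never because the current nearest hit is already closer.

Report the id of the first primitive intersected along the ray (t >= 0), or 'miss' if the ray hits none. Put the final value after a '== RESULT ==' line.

Walk:
N0 x:[12,46] y:[24,63] z:[51/2,45] -> hit [51/2,45], descend [10, 11]
  N10 x:[12,46] y:[36,63] z:[27,45] -> hit [36,45], descend [12, 13]
    N12 x:[34,44] y:[36,63] z:[27,77/2] -> hit [36,77/2], descend [3, 8]
      N3 x:[34,41] y:[36,46] z:[27,36] -> hit [36,36] leaf, test {P5(miss), P11(miss)}
      N8 x:[34,44] y:[50,63] z:[30,77/2] -> miss, prune
    N13 x:[12,46] y:[52,61] z:[38,45] -> miss, prune
  N11 x:[14,39] y:[24,37] z:[51/2,89/2] -> hit [51/2,37], descend [1, 7]
    N1 x:[20,39] y:[24,37] z:[51/2,69/2] -> hit [51/2,69/2], descend [6, 9]
      N6 x:[27,39] y:[27,37] z:[26,28] -> hit [27,28] leaf, test {P6@t=27, P13(miss)}
      N9 x:[20,29] y:[24,34] z:[51/2,69/2] -> hit [51/2,29] leaf, test {P0(miss), P12(miss)}
    N7 x:[14,39] y:[26,36] z:[34,89/2] -> hit [34,36], descend [2, 4]
      N2 x:[14,38] y:[26,32] z:[38,89/2] -> miss, prune
      N4 x:[35,39] y:[29,36] z:[34,40] -> hit [35,36] leaf, test {P8(miss), P9(miss)}

Visited [0, 10, 12, 3, 8, 13, 11, 1, 6, 9, 7, 2, 4]. Tests: 13 box, 4 leaf. Nearest: P6.

== RESULT ==
6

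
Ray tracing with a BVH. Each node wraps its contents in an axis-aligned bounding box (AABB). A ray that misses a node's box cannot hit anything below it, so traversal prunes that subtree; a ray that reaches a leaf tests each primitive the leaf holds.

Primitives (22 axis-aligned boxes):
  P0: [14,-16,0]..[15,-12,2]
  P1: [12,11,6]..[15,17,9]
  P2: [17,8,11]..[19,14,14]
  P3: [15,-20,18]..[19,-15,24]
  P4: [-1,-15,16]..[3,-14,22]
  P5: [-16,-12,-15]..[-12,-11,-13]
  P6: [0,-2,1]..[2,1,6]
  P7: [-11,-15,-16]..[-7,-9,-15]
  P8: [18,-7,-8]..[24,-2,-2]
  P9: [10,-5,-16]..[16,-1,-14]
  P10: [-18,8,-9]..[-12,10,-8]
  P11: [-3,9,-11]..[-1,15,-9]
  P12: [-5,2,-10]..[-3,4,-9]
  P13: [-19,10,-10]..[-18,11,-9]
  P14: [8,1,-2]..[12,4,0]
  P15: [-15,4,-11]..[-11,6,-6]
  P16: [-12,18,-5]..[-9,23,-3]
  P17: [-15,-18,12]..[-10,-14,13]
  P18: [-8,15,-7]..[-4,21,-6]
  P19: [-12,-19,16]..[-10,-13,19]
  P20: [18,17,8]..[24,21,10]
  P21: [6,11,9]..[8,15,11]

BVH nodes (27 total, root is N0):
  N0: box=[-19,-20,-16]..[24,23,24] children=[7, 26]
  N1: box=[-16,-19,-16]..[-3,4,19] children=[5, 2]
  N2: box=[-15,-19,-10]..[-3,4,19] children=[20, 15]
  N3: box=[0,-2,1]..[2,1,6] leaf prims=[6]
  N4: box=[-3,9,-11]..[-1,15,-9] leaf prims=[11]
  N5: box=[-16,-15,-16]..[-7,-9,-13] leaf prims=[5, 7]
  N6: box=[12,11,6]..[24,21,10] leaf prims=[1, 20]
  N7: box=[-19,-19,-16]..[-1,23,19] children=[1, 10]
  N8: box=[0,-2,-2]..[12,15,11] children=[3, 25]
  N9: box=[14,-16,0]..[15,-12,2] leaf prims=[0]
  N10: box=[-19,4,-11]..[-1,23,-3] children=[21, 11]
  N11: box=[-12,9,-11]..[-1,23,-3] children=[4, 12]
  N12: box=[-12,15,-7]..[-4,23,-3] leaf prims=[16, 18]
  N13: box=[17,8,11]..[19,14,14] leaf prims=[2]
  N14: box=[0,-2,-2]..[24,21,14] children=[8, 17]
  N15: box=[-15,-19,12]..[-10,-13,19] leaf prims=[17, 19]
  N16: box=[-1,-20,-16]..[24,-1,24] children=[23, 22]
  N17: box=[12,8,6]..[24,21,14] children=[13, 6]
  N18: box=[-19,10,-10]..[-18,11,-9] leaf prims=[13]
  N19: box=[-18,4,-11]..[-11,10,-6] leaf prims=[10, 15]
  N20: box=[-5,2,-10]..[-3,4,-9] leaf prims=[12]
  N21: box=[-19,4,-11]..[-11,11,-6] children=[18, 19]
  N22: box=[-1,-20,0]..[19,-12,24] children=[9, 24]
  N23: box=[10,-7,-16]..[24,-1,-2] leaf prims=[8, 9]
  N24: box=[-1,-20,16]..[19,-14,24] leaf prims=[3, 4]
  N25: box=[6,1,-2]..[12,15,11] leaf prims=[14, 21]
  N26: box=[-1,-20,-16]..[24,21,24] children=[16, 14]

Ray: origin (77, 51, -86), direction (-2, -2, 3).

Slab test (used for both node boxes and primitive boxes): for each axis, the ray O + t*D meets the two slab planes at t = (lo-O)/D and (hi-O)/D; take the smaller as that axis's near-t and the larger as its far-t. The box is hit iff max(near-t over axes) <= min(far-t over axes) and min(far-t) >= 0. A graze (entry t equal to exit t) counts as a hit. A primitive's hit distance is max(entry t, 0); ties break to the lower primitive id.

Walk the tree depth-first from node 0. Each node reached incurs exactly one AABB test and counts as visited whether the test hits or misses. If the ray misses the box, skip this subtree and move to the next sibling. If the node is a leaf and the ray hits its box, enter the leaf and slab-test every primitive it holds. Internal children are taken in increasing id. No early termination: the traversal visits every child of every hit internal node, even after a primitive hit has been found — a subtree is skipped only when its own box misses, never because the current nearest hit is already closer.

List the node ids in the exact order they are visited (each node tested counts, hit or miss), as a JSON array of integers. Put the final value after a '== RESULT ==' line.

Walk:
N0 x:[53/2,48] y:[14,71/2] z:[70/3,110/3] -> hit [53/2,71/2], descend [7, 26]
  N7 x:[39,48] y:[14,35] z:[70/3,35] -> miss, prune
  N26 x:[53/2,39] y:[15,71/2] z:[70/3,110/3] -> hit [53/2,71/2], descend [14, 16]
    N14 x:[53/2,77/2] y:[15,53/2] z:[28,100/3] -> miss, prune
    N16 x:[53/2,39] y:[26,71/2] z:[70/3,110/3] -> hit [53/2,71/2], descend [22, 23]
      N22 x:[29,39] y:[63/2,71/2] z:[86/3,110/3] -> hit [63/2,71/2], descend [9, 24]
        N9 x:[31,63/2] y:[63/2,67/2] z:[86/3,88/3] -> miss, prune
        N24 x:[29,39] y:[65/2,71/2] z:[34,110/3] -> hit [34,71/2] leaf, test {P3(miss), P4(miss)}
      N23 x:[53/2,67/2] y:[26,29] z:[70/3,28] -> hit [53/2,28] leaf, test {P8@t=53/2, P9(miss)}

9 AABB tests over nodes [0, 7, 26, 14, 16, 22, 9, 24, 23]; 2 leaves entered; closest P8.

== RESULT ==
[0, 7, 26, 14, 16, 22, 9, 24, 23]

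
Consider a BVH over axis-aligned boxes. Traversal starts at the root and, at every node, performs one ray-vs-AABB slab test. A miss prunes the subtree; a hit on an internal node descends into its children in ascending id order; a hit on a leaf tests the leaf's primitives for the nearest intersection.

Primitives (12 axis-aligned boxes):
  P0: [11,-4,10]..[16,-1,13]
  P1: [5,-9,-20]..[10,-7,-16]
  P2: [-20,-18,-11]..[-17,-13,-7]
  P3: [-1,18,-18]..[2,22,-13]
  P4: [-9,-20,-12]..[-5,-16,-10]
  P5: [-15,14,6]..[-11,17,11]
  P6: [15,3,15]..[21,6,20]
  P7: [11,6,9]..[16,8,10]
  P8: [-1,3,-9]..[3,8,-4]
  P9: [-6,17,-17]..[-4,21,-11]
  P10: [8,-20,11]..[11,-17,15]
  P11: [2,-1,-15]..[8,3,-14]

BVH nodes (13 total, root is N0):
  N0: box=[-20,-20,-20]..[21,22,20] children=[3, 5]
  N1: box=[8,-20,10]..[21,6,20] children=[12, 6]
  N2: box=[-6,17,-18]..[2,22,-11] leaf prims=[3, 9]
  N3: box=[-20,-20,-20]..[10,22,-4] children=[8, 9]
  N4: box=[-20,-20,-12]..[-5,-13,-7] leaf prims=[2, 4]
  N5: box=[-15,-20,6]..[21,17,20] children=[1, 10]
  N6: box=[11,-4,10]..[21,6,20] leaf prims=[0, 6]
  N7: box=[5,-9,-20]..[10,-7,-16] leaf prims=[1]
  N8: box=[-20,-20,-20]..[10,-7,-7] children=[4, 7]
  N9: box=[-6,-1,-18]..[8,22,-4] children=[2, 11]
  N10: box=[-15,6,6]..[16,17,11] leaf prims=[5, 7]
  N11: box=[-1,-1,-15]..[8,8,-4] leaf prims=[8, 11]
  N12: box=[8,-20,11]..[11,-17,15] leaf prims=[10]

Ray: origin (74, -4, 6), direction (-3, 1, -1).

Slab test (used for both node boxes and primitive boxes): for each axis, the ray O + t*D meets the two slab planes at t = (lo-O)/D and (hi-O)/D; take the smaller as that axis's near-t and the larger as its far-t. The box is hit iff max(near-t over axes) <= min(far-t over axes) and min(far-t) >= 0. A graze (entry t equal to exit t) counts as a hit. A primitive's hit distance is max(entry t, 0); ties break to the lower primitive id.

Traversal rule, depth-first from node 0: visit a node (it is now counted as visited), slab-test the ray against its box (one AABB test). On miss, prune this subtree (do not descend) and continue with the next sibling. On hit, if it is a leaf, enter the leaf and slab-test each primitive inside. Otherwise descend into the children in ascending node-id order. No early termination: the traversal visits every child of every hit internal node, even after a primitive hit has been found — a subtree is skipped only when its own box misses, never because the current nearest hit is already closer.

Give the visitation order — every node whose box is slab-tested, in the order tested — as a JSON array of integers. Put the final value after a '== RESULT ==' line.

Traverse from the root:
N0 x:[53/3,94/3] y:[-16,26] z:[-14,26] -> hit [53/3,26], descend [3, 5]
  N3 x:[64/3,94/3] y:[-16,26] z:[10,26] -> hit [64/3,26], descend [8, 9]
    N8 x:[64/3,94/3] y:[-16,-3] z:[13,26] -> miss, prune
    N9 x:[22,80/3] y:[3,26] z:[10,24] -> hit [22,24], descend [2, 11]
      N2 x:[24,80/3] y:[21,26] z:[17,24] -> hit [24,24] leaf, test {P3@t=24, P9(miss)}
      N11 x:[22,25] y:[3,12] z:[10,21] -> miss, prune
  N5 x:[53/3,89/3] y:[-16,21] z:[-14,0] -> miss, prune

order=[0, 3, 8, 9, 2, 11, 5]  |boxes|=7  |leaves|=1  hit=P3

== RESULT ==
[0, 3, 8, 9, 2, 11, 5]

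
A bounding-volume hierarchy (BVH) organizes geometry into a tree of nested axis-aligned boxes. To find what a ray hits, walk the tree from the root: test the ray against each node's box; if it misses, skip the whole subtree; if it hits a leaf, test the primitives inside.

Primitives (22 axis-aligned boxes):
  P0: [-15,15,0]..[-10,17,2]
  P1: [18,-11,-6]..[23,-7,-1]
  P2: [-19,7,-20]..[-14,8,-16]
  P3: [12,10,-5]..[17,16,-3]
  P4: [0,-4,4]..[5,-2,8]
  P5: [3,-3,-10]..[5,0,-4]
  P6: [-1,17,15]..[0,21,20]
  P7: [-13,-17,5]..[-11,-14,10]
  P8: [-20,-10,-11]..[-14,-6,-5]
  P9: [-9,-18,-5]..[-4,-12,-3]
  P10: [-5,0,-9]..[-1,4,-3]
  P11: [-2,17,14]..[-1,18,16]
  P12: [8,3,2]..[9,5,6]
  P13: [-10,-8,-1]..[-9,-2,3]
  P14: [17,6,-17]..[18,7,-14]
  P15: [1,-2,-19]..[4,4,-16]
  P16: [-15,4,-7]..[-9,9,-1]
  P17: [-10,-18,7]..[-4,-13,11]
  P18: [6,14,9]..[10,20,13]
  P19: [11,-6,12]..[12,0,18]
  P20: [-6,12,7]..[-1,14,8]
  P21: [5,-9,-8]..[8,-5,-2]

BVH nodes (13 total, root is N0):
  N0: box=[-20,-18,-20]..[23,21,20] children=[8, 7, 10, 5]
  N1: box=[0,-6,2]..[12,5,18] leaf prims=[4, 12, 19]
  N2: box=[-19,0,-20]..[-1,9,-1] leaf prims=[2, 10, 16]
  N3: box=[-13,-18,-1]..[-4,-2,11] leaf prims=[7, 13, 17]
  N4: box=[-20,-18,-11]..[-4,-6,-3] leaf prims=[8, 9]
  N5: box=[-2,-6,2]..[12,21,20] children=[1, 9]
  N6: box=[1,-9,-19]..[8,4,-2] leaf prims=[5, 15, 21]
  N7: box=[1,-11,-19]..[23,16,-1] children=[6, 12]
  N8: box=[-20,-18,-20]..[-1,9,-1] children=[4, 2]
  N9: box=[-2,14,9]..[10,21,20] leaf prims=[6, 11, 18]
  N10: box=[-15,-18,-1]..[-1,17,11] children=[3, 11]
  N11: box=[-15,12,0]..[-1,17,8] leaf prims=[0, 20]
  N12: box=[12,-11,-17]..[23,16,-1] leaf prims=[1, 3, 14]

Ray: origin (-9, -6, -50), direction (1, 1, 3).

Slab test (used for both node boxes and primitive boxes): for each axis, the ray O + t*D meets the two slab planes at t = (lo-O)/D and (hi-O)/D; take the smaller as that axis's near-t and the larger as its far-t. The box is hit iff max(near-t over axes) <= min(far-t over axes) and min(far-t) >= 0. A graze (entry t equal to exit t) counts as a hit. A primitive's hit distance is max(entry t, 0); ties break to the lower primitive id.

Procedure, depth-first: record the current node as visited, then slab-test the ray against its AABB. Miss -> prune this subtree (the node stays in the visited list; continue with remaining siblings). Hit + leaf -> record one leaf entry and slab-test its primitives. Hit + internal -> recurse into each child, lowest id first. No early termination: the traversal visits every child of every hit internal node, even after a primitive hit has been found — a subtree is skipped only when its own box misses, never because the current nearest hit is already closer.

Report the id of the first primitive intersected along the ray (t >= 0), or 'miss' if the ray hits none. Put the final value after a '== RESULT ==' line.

Walk:
N0 x:[-11,32] y:[-12,27] z:[10,70/3] -> hit [10,70/3], descend [5, 7, 8, 10]
  N5 x:[7,21] y:[0,27] z:[52/3,70/3] -> hit [52/3,21], descend [1, 9]
    N1 x:[9,21] y:[0,11] z:[52/3,68/3] -> miss, prune
    N9 x:[7,19] y:[20,27] z:[59/3,70/3] -> miss, prune
  N7 x:[10,32] y:[-5,22] z:[31/3,49/3] -> hit [31/3,49/3], descend [6, 12]
    N6 x:[10,17] y:[-3,10] z:[31/3,16] -> miss, prune
    N12 x:[21,32] y:[-5,22] z:[11,49/3] -> miss, prune
  N8 x:[-11,8] y:[-12,15] z:[10,49/3] -> miss, prune
  N10 x:[-6,8] y:[-12,23] z:[49/3,61/3] -> miss, prune

Visited [0, 5, 1, 9, 7, 6, 12, 8, 10]. Tests: 9 box, 0 leaf. Nearest: miss.

== RESULT ==
miss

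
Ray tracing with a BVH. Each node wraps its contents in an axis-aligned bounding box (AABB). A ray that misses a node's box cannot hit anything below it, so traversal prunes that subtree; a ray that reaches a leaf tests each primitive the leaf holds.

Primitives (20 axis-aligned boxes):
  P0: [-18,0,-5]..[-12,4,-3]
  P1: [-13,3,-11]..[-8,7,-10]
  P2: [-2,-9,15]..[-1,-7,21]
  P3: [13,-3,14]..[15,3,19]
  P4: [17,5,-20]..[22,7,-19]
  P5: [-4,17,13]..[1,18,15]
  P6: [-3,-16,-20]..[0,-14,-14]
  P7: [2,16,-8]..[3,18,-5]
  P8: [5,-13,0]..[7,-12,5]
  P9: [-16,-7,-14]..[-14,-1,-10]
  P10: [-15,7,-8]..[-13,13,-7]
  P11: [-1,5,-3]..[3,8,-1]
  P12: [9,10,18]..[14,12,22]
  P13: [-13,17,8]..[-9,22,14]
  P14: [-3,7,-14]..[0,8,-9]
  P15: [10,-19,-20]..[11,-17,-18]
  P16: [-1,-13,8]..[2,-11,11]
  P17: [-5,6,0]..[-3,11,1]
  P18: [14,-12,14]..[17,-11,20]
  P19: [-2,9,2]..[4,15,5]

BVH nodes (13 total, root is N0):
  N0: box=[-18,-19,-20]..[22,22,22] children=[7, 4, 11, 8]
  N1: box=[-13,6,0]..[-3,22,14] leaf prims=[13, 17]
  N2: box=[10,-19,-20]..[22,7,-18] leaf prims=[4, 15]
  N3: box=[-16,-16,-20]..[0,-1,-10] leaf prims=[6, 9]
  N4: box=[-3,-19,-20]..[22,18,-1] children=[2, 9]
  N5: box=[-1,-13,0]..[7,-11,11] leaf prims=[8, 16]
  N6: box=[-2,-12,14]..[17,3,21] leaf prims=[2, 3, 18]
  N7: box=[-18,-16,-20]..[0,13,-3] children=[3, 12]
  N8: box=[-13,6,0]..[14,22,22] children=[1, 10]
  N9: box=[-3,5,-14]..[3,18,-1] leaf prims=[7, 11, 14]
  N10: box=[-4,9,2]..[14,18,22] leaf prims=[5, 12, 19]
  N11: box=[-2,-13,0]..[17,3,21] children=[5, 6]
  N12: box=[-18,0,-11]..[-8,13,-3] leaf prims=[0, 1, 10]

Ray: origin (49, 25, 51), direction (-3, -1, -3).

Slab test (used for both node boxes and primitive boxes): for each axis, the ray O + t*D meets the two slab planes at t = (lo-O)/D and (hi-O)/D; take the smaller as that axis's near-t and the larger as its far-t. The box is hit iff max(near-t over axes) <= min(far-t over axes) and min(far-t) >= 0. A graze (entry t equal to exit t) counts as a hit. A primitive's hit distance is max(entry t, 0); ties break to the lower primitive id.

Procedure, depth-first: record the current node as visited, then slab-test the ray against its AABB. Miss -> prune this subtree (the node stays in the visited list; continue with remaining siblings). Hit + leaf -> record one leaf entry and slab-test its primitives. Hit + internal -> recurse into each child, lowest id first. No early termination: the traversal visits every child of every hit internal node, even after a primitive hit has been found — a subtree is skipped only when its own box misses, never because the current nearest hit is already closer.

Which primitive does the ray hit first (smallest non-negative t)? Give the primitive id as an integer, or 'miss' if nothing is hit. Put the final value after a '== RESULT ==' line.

Walk:
N0 x:[9,67/3] y:[3,44] z:[29/3,71/3] -> hit [29/3,67/3], descend [4, 7, 8, 11]
  N4 x:[9,52/3] y:[7,44] z:[52/3,71/3] -> hit [52/3,52/3], descend [2, 9]
    N2 x:[9,13] y:[18,44] z:[23,71/3] -> miss, prune
    N9 x:[46/3,52/3] y:[7,20] z:[52/3,65/3] -> hit [52/3,52/3] leaf, test {P7(miss), P11(miss), P14(miss)}
  N7 x:[49/3,67/3] y:[12,41] z:[18,71/3] -> hit [18,67/3], descend [3, 12]
    N3 x:[49/3,65/3] y:[26,41] z:[61/3,71/3] -> miss, prune
    N12 x:[19,67/3] y:[12,25] z:[18,62/3] -> hit [19,62/3] leaf, test {P0(miss), P1@t=61/3, P10(miss)}
  N8 x:[35/3,62/3] y:[3,19] z:[29/3,17] -> hit [35/3,17], descend [1, 10]
    N1 x:[52/3,62/3] y:[3,19] z:[37/3,17] -> miss, prune
    N10 x:[35/3,53/3] y:[7,16] z:[29/3,49/3] -> hit [35/3,16] leaf, test {P5(miss), P12(miss), P19@t=46/3}
  N11 x:[32/3,17] y:[22,38] z:[10,17] -> miss, prune

11 AABB tests over nodes [0, 4, 2, 9, 7, 3, 12, 8, 1, 10, 11]; 3 leaves entered; closest P19.

== RESULT ==
19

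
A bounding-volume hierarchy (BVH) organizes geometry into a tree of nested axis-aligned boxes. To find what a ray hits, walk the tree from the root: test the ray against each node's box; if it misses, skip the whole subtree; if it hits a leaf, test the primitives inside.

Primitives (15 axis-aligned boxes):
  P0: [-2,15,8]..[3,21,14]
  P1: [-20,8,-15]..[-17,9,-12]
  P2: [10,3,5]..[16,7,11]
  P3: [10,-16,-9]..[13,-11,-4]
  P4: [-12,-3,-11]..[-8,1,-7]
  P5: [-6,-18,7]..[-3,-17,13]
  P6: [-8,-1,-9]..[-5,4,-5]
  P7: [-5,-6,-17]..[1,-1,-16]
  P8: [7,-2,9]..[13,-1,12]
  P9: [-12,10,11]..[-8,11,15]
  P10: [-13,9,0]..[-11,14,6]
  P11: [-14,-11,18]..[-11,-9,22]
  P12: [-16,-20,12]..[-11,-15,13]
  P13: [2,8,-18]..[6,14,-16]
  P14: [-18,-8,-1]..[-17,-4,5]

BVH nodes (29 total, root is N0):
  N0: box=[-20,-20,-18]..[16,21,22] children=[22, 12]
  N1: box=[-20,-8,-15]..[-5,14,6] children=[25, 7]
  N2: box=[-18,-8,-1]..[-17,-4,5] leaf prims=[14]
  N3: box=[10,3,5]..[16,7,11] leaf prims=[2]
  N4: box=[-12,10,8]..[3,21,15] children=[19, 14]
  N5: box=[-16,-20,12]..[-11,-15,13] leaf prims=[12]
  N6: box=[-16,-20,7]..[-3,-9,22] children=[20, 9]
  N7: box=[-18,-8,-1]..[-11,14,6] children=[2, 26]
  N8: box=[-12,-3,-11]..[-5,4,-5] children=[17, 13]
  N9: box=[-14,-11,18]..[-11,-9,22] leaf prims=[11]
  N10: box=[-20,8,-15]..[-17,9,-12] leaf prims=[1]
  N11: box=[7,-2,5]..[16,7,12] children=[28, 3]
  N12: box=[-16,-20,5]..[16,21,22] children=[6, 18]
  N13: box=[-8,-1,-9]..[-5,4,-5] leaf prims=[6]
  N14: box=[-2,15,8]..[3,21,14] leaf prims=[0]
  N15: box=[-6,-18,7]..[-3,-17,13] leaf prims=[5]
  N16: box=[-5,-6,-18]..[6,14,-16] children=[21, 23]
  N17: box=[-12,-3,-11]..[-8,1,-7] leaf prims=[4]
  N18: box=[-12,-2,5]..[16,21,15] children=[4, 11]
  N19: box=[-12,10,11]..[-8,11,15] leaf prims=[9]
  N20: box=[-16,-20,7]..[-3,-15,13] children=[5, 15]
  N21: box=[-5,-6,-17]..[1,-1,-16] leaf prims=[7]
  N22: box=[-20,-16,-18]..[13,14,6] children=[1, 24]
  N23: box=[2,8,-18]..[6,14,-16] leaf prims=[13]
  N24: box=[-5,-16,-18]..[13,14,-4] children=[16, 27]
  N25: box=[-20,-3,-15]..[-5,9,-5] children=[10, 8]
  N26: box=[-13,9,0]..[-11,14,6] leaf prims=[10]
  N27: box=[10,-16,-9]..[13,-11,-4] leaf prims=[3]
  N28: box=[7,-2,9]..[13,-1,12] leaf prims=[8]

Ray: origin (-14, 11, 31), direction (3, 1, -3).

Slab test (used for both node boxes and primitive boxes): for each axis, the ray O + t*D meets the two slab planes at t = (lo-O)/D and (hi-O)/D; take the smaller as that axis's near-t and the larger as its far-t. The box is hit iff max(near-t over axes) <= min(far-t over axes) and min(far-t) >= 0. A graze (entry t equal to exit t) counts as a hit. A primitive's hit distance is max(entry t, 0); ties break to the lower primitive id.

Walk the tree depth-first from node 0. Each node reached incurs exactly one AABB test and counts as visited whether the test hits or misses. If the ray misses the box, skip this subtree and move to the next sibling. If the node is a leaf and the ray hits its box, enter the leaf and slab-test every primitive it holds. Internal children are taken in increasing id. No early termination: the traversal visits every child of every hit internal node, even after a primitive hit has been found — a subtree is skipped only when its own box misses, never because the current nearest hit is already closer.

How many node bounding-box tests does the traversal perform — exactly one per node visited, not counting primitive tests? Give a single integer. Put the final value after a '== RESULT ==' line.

Walk:
N0 x:[-2,10] y:[-31,10] z:[3,49/3] -> hit [3,10], descend [12, 22]
  N12 x:[-2/3,10] y:[-31,10] z:[3,26/3] -> hit [3,26/3], descend [6, 18]
    N6 x:[-2/3,11/3] y:[-31,-20] z:[3,8] -> miss, prune
    N18 x:[2/3,10] y:[-13,10] z:[16/3,26/3] -> hit [16/3,26/3], descend [4, 11]
      N4 x:[2/3,17/3] y:[-1,10] z:[16/3,23/3] -> hit [16/3,17/3], descend [14, 19]
        N14 x:[4,17/3] y:[4,10] z:[17/3,23/3] -> hit [17/3,17/3] leaf, test {P0@t=17/3}
        N19 x:[2/3,2] y:[-1,0] z:[16/3,20/3] -> miss, prune
      N11 x:[7,10] y:[-13,-4] z:[19/3,26/3] -> miss, prune
  N22 x:[-2,9] y:[-27,3] z:[25/3,49/3] -> miss, prune

Summary -> nodes [0, 12, 6, 18, 4, 14, 19, 11, 22]; box-tests=9; leaf-entries=1; first=P0

== RESULT ==
9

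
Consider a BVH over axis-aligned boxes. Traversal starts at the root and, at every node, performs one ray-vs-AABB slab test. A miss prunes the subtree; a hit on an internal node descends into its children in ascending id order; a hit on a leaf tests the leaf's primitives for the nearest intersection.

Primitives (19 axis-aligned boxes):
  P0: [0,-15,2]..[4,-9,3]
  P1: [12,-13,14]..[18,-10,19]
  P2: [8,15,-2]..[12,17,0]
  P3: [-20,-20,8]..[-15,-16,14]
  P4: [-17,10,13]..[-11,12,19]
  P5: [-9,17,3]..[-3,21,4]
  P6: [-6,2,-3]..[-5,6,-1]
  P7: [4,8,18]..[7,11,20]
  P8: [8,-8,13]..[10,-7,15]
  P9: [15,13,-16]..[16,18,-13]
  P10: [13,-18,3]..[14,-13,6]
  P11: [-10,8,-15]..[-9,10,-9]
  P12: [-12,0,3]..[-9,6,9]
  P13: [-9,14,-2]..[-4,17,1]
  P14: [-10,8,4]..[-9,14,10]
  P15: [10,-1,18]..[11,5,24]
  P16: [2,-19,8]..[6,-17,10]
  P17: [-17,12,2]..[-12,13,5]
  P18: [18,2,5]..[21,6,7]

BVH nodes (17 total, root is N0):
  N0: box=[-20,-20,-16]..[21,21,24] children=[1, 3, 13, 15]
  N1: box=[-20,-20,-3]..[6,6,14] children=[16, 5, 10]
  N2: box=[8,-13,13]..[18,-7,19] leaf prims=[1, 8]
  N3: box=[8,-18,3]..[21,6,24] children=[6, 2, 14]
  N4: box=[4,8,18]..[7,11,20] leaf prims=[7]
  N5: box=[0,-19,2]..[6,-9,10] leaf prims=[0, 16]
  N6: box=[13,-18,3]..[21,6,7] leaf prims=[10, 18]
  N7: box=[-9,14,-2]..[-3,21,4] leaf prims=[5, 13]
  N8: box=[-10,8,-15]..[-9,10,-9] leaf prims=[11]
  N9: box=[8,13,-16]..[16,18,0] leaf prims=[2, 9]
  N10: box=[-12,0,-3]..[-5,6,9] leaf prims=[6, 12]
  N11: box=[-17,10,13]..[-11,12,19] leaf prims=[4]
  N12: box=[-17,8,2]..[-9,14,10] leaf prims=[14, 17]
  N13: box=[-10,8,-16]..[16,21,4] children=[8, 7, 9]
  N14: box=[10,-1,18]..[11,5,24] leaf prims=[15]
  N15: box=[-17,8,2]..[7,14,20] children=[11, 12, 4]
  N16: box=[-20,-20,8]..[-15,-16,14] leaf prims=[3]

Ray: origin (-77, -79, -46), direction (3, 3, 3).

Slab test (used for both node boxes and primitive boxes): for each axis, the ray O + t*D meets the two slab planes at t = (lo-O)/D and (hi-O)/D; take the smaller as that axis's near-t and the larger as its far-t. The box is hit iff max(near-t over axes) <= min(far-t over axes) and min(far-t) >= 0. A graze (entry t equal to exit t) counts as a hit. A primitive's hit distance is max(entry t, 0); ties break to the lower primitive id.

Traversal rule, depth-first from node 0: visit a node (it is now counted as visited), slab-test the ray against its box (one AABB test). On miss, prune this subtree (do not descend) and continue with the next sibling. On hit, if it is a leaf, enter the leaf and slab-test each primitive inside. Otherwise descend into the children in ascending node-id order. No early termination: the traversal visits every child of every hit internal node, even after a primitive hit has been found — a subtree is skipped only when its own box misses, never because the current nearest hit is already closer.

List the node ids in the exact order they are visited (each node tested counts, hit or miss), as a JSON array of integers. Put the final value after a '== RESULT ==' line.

Walk:
N0 x:[19,98/3] y:[59/3,100/3] z:[10,70/3] -> hit [59/3,70/3], descend [1, 3, 13, 15]
  N1 x:[19,83/3] y:[59/3,85/3] z:[43/3,20] -> hit [59/3,20], descend [5, 10, 16]
    N5 x:[77/3,83/3] y:[20,70/3] z:[16,56/3] -> miss, prune
    N10 x:[65/3,24] y:[79/3,85/3] z:[43/3,55/3] -> miss, prune
    N16 x:[19,62/3] y:[59/3,21] z:[18,20] -> hit [59/3,20] leaf, test {P3@t=59/3}
  N3 x:[85/3,98/3] y:[61/3,85/3] z:[49/3,70/3] -> miss, prune
  N13 x:[67/3,31] y:[29,100/3] z:[10,50/3] -> miss, prune
  N15 x:[20,28] y:[29,31] z:[16,22] -> miss, prune

8 AABB tests over nodes [0, 1, 5, 10, 16, 3, 13, 15]; 1 leaf entered; closest P3.

== RESULT ==
[0, 1, 5, 10, 16, 3, 13, 15]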